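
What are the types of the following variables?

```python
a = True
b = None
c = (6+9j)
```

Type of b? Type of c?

b is assigned None, whose type is NoneType; c is assigned (6+9j), an int plus an imaginary literal (j suffix), which evaluates to complex

NoneType, complex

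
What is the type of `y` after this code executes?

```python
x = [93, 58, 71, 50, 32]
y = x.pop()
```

list.pop() returns the popped element

int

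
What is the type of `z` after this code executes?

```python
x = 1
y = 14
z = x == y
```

Equality comparison returns bool

bool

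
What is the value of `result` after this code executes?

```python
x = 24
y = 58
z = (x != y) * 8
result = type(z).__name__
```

x is int; y is int; z is int; result = 'int'

'int'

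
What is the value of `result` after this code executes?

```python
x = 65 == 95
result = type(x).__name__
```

x is bool; result = 'bool'

'bool'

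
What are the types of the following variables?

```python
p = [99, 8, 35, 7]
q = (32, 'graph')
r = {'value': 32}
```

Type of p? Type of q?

p is assigned a list literal (square brackets); q is assigned a tuple (parenthesized, comma-separated values)

list, tuple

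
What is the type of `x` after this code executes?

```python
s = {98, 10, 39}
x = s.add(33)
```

set.add() returns None (mutates in place)

NoneType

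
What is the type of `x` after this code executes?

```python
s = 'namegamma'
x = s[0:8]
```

Slicing a str returns str

str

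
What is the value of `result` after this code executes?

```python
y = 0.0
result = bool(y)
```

y = 0.0; result = False

False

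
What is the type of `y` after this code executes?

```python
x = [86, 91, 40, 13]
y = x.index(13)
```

list.index() returns int

int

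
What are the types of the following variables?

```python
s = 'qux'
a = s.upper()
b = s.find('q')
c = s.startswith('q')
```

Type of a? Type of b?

upper() returns str; find() returns int

str, int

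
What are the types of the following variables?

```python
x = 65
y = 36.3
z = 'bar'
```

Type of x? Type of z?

x is assigned a bare integer (no decimal point), so it is an int; z is assigned a quoted string literal, so it is a str

int, str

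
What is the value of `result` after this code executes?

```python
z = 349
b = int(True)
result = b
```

z = 349; b = 1; result = 1

1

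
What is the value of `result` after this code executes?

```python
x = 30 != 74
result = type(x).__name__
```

x is bool; result = 'bool'

'bool'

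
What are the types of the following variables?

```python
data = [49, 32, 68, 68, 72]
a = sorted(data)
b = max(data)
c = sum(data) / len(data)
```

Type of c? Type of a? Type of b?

int / int = float; sorted() returns list; max of ints returns int

float, list, int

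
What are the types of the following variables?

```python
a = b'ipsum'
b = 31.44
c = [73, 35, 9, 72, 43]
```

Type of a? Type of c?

a is assigned a bytes literal (b'...' prefix); c is assigned a list literal (square brackets)

bytes, list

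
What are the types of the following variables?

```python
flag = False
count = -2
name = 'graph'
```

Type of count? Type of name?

count is assigned a bare integer (no decimal point), so it is an int; name is assigned a quoted string literal, so it is a str

int, str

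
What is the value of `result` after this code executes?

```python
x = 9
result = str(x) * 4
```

x = 9; result = '9999'

'9999'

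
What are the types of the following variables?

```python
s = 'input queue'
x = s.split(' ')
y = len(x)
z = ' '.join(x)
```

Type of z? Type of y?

str.join() returns str; len() returns int

str, int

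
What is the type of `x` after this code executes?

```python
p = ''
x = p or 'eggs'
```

'or' returns first truthy value (str)

str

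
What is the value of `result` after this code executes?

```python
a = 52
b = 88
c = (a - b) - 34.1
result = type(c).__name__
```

a is int; b is int; c is float; result = 'float'

'float'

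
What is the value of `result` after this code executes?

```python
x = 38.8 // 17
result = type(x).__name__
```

x is float; result = 'float'

'float'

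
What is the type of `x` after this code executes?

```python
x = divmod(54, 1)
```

divmod() returns tuple of (quotient, remainder)

tuple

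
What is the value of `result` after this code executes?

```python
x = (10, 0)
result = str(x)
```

x = (10, 0); result = '(10, 0)'

'(10, 0)'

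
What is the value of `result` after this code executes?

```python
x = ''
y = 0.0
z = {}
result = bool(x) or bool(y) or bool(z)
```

x = ''; y = 0.0; z = {}; result = False

False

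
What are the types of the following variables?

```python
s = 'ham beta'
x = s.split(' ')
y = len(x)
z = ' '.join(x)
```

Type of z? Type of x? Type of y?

str.join() returns str; str.split() returns list; len() returns int

str, list, int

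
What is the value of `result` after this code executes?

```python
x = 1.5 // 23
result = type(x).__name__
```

x is float; result = 'float'

'float'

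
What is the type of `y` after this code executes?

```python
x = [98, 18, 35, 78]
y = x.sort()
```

list.sort() returns None (mutates in place)

NoneType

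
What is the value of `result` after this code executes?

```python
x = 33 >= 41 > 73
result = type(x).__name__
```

x is bool; result = 'bool'

'bool'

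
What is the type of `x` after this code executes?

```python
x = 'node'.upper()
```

str.upper() returns str

str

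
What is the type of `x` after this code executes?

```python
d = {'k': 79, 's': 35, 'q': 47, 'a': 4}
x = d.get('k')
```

dict.get() returns value type when found

int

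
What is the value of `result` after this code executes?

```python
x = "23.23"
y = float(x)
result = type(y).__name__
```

x is str; y is float; result = 'float'

'float'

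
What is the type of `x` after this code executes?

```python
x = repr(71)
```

repr() returns str

str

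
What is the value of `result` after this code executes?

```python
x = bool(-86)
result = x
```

x = True; result = True

True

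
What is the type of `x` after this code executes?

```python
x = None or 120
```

'or' with None returns the other truthy value

int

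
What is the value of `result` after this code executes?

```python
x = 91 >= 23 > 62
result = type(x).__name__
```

x is bool; result = 'bool'

'bool'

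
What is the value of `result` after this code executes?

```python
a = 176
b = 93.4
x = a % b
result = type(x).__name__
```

a is int; b is float; x is float; result = 'float'

'float'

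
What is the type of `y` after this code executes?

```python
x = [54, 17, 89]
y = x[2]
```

Indexing list[int] returns int

int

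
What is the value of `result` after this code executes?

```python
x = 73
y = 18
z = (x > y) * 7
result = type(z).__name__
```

x is int; y is int; z is int; result = 'int'

'int'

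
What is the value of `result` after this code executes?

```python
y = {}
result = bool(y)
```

y = {}; result = False

False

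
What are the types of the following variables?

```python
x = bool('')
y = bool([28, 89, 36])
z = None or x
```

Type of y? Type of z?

bool() returns bool; None or bool returns the bool

bool, bool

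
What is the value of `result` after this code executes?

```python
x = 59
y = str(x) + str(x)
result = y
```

x = 59; y = '5959'; result = '5959'

'5959'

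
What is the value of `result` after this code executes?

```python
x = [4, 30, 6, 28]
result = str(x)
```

x = [4, 30, 6, 28]; result = '[4, 30, 6, 28]'

'[4, 30, 6, 28]'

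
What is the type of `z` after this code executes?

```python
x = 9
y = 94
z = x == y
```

Equality comparison returns bool

bool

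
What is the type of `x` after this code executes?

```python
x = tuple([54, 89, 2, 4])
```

tuple() constructor returns tuple

tuple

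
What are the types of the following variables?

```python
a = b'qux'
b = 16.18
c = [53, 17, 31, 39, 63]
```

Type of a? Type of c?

a is assigned a bytes literal (b'...' prefix); c is assigned a list literal (square brackets)

bytes, list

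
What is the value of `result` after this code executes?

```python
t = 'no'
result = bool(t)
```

t = 'no'; result = True

True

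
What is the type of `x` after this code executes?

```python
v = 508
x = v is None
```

'is' comparison returns bool

bool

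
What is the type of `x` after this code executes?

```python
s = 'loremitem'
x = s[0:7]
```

Slicing a str returns str

str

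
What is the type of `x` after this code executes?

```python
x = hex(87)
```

hex() returns str representation

str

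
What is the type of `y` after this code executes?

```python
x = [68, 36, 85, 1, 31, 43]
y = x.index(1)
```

list.index() returns int

int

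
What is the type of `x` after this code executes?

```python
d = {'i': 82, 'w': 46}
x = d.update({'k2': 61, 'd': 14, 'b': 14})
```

dict.update() returns None

NoneType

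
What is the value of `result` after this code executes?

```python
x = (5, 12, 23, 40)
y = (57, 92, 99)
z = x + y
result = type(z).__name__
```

x is tuple; y is tuple; z is tuple; result = 'tuple'

'tuple'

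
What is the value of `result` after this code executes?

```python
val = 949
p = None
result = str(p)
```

val = 949; p = None; result = 'None'

'None'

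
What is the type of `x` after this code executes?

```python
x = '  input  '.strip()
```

str.strip() returns str

str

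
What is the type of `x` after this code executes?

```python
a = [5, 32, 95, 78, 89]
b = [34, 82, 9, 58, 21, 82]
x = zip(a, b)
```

zip() returns a zip object

zip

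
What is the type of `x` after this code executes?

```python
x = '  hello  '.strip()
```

str.strip() returns str

str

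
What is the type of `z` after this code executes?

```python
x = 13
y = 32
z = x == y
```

Equality comparison returns bool

bool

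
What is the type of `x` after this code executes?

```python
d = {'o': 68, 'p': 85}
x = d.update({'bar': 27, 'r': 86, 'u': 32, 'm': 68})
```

dict.update() returns None

NoneType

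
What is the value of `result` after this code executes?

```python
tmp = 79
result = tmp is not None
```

tmp = 79; result = True

True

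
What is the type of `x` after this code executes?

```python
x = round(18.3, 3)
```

round() with decimal places returns float

float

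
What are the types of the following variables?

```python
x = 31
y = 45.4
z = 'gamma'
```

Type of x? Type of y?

x is assigned a bare integer (no decimal point), so it is an int; y is assigned a number with a decimal point, so it is a float

int, float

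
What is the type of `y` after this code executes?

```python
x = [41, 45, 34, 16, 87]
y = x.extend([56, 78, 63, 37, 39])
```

list.extend() returns None

NoneType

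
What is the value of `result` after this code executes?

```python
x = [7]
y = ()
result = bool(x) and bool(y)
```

x = [7]; y = (); result = False

False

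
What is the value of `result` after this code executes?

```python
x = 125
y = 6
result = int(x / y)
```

x = 125; y = 6; result = 20

20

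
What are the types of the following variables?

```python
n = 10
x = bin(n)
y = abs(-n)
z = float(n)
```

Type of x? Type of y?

bin() returns str; abs() of int returns int

str, int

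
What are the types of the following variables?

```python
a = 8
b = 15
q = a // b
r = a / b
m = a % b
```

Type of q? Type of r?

// returns int; / returns float

int, float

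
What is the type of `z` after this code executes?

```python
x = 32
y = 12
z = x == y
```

Equality comparison returns bool

bool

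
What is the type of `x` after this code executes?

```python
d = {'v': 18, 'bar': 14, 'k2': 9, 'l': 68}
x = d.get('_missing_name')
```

dict.get() returns None when key not found

NoneType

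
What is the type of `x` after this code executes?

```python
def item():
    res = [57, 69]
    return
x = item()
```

Bare return returns None

NoneType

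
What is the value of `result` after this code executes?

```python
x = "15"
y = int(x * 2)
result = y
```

x = '15'; y = 1515; result = 1515

1515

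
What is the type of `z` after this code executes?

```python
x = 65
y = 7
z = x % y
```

int % int = int

int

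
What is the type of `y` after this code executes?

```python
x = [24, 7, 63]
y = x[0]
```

Indexing list[int] returns int

int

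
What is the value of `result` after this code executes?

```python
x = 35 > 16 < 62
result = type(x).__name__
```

x is bool; result = 'bool'

'bool'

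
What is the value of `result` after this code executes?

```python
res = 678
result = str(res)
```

res = 678; result = '678'

'678'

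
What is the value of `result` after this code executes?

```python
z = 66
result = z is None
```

z = 66; result = False

False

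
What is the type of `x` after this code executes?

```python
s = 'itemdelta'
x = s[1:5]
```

Slicing a str returns str

str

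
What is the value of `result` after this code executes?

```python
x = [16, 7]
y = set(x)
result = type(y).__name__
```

x is list; y is set; result = 'set'

'set'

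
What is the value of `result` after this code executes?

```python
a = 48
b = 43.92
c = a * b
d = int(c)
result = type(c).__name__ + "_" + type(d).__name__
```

a is int; b is float; c is float; d is int; result = 'float_int'

'float_int'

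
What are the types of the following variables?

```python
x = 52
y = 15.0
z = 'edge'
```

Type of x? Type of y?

x is assigned a bare integer (no decimal point), so it is an int; y is assigned a number with a decimal point, so it is a float

int, float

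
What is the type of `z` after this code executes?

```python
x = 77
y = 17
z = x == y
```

Equality comparison returns bool

bool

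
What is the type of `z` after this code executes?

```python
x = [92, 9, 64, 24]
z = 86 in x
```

'in' operator returns bool

bool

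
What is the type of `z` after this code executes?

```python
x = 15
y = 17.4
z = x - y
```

int - float = float

float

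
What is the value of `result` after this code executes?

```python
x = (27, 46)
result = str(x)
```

x = (27, 46); result = '(27, 46)'

'(27, 46)'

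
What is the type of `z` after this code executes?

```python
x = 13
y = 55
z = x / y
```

int / int = float

float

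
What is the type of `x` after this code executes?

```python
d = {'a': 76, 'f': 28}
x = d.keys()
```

.keys() returns dict_keys view

dict_keys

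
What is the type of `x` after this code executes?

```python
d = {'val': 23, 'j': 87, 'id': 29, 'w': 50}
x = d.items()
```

dict.items() returns dict_items view

dict_items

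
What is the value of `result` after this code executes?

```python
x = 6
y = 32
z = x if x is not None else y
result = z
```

x = 6; y = 32; z = 6; result = 6

6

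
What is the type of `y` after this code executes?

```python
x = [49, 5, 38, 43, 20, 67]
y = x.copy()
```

list.copy() returns list

list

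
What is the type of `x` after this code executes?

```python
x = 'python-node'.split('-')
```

str.split() returns list

list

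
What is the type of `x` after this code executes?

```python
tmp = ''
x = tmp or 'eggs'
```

'or' returns first truthy value (str)

str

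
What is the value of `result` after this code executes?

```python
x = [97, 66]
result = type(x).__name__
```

x is list; result = 'list'

'list'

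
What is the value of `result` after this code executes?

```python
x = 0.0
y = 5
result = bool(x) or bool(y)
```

x = 0.0; y = 5; result = True

True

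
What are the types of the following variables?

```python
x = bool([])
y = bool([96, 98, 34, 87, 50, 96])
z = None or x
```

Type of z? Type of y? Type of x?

None or bool returns the bool; bool() returns bool; bool() returns bool

bool, bool, bool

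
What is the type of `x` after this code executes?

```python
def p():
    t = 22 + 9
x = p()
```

Function without return returns None

NoneType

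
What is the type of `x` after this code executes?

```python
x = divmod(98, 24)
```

divmod() returns tuple of (quotient, remainder)

tuple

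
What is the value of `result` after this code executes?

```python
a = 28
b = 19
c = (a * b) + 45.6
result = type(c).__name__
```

a is int; b is int; c is float; result = 'float'

'float'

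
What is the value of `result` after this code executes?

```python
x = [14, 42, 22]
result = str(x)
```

x = [14, 42, 22]; result = '[14, 42, 22]'

'[14, 42, 22]'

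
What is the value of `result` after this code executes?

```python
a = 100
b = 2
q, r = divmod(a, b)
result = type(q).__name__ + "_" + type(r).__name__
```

a is int; b is int; q is int; r is int; result = 'int_int'

'int_int'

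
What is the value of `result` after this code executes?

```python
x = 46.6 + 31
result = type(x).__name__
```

x is float; result = 'float'

'float'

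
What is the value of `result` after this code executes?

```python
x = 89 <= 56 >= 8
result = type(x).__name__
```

x is bool; result = 'bool'

'bool'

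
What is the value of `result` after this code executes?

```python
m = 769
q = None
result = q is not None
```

m = 769; q = None; result = False

False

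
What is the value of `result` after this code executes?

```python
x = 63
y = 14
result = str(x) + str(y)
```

x = 63; y = 14; result = '6314'

'6314'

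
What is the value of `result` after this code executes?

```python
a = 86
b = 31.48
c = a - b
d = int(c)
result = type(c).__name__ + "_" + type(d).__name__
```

a is int; b is float; c is float; d is int; result = 'float_int'

'float_int'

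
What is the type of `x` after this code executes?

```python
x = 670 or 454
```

'or' returns first truthy value (int)

int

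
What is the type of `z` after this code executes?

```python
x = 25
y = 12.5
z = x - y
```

int - float = float

float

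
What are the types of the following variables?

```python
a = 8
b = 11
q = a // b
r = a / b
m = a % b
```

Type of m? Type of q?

% of ints returns int; // returns int

int, int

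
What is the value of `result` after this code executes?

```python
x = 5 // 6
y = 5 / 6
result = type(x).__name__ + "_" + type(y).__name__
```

x is int; y is float; result = 'int_float'

'int_float'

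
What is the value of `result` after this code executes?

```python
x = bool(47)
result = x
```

x = True; result = True

True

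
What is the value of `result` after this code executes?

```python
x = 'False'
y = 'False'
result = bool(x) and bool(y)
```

x = 'False'; y = 'False'; result = True

True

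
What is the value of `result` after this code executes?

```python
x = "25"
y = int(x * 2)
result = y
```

x = '25'; y = 2525; result = 2525

2525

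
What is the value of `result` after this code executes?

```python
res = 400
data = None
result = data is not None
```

res = 400; data = None; result = False

False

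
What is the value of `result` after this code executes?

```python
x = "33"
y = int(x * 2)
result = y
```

x = '33'; y = 3333; result = 3333

3333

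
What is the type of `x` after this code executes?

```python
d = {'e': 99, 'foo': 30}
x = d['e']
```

Accessing dict[str, int] with str key returns int

int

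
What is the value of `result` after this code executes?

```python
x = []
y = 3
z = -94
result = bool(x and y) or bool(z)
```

x = []; y = 3; z = -94; result = True

True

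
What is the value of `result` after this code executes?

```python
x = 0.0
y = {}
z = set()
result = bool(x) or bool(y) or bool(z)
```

x = 0.0; y = {}; z = set(); result = False

False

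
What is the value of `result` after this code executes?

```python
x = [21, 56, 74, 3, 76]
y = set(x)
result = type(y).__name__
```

x is list; y is set; result = 'set'

'set'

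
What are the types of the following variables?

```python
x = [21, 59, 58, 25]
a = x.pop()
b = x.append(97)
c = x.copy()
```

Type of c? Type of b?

copy() returns list; append() returns None

list, NoneType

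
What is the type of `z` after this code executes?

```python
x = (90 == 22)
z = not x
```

'not' returns bool

bool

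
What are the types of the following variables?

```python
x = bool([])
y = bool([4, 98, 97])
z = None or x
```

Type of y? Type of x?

bool() returns bool; bool() returns bool

bool, bool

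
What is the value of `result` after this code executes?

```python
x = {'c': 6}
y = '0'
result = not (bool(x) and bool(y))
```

x = {'c': 6}; y = '0'; result = False

False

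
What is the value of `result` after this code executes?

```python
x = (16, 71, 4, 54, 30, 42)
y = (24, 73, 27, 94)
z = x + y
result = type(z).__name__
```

x is tuple; y is tuple; z is tuple; result = 'tuple'

'tuple'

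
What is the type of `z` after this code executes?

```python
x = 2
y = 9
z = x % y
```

int % int = int

int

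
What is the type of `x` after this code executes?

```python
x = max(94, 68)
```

max() of ints returns int

int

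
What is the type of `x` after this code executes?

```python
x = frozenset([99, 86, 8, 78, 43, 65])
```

frozenset() returns frozenset

frozenset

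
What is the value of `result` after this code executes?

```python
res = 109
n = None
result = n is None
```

res = 109; n = None; result = True

True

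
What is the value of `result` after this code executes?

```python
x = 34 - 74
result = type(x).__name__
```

x is int; result = 'int'

'int'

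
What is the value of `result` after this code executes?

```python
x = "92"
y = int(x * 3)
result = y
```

x = '92'; y = 929292; result = 929292

929292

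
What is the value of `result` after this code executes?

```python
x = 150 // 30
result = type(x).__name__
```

x is int; result = 'int'

'int'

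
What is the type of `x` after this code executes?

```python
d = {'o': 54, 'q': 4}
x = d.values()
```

.values() returns dict_values view

dict_values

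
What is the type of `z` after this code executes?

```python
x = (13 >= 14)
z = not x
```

'not' returns bool

bool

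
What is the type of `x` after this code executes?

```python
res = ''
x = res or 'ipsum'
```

'or' returns first truthy value (str)

str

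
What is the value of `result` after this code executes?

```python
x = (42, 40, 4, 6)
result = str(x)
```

x = (42, 40, 4, 6); result = '(42, 40, 4, 6)'

'(42, 40, 4, 6)'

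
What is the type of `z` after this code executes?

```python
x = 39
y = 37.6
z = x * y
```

int * float = float

float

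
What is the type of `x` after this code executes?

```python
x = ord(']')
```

ord() returns int (code point)

int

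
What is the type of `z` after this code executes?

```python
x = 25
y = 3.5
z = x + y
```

int + float = float

float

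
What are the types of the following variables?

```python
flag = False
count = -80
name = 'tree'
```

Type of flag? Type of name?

flag is assigned the constant False, which has type bool; name is assigned a quoted string literal, so it is a str

bool, str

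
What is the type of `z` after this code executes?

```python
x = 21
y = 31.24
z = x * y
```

int * float = float

float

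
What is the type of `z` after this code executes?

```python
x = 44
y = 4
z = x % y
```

int % int = int

int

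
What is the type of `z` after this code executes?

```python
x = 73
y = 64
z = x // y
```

int // int = int

int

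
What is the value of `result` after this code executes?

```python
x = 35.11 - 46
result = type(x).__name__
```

x is float; result = 'float'

'float'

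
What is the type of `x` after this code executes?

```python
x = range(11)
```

range() returns a range object

range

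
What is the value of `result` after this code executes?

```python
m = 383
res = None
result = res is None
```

m = 383; res = None; result = True

True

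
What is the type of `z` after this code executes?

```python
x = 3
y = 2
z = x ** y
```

positive int ** positive int = int

int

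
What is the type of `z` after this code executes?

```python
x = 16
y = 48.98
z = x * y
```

int * float = float

float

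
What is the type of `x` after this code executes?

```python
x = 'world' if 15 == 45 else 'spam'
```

Both branches of conditional are str

str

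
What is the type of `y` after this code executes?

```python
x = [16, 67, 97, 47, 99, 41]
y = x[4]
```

Indexing list[int] returns int

int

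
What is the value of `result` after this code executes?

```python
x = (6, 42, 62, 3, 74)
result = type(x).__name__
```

x is tuple; result = 'tuple'

'tuple'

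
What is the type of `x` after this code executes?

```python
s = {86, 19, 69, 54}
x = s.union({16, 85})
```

set.union() returns a new set

set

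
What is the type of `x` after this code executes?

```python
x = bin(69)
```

bin() returns str representation

str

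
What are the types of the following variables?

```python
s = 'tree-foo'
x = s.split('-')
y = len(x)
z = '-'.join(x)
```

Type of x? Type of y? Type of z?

str.split() returns list; len() returns int; str.join() returns str

list, int, str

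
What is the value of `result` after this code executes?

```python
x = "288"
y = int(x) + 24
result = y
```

x = '288'; y = 312; result = 312

312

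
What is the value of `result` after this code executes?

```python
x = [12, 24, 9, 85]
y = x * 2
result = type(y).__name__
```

x is list; y is list; result = 'list'

'list'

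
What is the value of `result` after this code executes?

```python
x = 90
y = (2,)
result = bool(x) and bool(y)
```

x = 90; y = (2,); result = True

True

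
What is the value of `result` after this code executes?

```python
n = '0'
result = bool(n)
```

n = '0'; result = True

True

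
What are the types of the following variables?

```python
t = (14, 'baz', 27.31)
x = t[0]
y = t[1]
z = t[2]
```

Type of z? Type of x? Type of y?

tuple[2] is float; tuple[0] is int; tuple[1] is str

float, int, str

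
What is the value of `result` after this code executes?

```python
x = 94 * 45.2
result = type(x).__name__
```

x is float; result = 'float'

'float'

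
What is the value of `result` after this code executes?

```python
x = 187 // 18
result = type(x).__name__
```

x is int; result = 'int'

'int'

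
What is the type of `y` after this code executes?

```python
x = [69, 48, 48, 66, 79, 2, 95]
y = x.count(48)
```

list.count() returns int

int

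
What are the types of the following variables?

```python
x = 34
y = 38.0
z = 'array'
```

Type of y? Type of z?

y is assigned a number with a decimal point, so it is a float; z is assigned a quoted string literal, so it is a str

float, str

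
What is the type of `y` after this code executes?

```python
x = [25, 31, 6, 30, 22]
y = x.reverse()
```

list.reverse() returns None

NoneType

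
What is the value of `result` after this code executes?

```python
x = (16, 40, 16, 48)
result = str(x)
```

x = (16, 40, 16, 48); result = '(16, 40, 16, 48)'

'(16, 40, 16, 48)'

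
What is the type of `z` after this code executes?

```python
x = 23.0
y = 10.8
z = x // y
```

float // float = float

float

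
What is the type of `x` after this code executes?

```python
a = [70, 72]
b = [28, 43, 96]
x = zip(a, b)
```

zip() returns a zip object

zip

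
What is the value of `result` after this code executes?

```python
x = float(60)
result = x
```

x = 60.0; result = 60.0

60.0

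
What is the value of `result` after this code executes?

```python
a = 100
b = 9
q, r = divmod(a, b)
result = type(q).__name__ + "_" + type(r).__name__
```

a is int; b is int; q is int; r is int; result = 'int_int'

'int_int'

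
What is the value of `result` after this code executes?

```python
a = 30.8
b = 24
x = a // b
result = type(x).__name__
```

a is float; b is int; x is float; result = 'float'

'float'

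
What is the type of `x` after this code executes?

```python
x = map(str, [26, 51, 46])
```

map() returns a map object

map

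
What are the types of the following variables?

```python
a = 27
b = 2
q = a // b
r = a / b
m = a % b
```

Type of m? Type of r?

% of ints returns int; / returns float

int, float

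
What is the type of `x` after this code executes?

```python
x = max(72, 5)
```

max() of ints returns int

int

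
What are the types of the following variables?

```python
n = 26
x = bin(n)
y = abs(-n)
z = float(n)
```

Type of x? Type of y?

bin() returns str; abs() of int returns int

str, int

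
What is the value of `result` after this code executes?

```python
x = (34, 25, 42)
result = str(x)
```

x = (34, 25, 42); result = '(34, 25, 42)'

'(34, 25, 42)'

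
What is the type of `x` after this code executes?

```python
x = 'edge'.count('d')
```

str.count() returns int

int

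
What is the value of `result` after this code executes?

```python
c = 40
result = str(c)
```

c = 40; result = '40'

'40'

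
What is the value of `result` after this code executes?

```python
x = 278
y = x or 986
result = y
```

x = 278; y = 278; result = 278

278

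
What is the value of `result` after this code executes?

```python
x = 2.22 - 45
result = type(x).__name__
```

x is float; result = 'float'

'float'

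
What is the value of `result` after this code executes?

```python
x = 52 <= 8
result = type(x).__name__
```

x is bool; result = 'bool'

'bool'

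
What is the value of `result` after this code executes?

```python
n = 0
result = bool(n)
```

n = 0; result = False

False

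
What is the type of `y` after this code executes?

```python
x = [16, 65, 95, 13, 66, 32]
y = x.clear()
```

list.clear() returns None

NoneType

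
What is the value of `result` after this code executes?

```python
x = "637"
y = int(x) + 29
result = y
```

x = '637'; y = 666; result = 666

666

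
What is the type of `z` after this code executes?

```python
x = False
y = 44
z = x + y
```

bool + int = int (bool is subclass of int)

int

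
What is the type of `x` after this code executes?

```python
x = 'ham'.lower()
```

str.lower() returns str

str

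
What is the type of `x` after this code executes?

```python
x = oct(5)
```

oct() returns str representation

str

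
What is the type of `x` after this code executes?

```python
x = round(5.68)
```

round() with no decimal places returns int

int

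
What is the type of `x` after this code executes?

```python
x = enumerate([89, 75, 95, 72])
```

enumerate() returns an enumerate object

enumerate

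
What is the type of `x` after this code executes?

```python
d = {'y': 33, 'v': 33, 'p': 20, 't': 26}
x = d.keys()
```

.keys() returns dict_keys view

dict_keys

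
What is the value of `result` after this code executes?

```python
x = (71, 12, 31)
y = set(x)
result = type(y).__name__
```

x is tuple; y is set; result = 'set'

'set'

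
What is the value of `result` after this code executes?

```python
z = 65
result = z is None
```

z = 65; result = False

False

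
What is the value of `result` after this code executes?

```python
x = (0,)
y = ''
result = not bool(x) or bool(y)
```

x = (0,); y = ''; result = False

False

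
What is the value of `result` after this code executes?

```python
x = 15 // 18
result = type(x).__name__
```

x is int; result = 'int'

'int'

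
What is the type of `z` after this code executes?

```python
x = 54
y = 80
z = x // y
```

int // int = int

int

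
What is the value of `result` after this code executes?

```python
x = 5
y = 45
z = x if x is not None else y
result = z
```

x = 5; y = 45; z = 5; result = 5

5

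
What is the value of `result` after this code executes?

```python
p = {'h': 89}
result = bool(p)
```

p = {'h': 89}; result = True

True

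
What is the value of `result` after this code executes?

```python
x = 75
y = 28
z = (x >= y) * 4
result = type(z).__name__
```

x is int; y is int; z is int; result = 'int'

'int'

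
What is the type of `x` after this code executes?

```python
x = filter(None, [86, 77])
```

filter() returns a filter object

filter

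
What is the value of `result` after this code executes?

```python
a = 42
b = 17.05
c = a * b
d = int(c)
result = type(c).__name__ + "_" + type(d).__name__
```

a is int; b is float; c is float; d is int; result = 'float_int'

'float_int'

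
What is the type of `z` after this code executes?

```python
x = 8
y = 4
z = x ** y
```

positive int ** positive int = int

int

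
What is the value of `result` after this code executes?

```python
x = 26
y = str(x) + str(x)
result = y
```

x = 26; y = '2626'; result = '2626'

'2626'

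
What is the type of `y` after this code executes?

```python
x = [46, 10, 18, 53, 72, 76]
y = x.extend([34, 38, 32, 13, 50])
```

list.extend() returns None

NoneType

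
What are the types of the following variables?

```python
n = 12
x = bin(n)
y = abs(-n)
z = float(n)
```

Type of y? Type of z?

abs() of int returns int; float() returns float

int, float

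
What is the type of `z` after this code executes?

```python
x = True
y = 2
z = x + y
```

bool + int = int (bool is subclass of int)

int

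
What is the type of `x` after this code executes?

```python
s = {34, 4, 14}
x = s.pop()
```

Popping from set[int] returns int

int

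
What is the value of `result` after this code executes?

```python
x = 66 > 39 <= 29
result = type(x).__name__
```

x is bool; result = 'bool'

'bool'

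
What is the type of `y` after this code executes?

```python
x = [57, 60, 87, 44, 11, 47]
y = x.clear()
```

list.clear() returns None

NoneType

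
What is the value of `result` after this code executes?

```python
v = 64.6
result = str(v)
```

v = 64.6; result = '64.6'

'64.6'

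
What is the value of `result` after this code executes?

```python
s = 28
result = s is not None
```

s = 28; result = True

True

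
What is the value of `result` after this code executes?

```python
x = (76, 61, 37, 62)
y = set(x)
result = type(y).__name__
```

x is tuple; y is set; result = 'set'

'set'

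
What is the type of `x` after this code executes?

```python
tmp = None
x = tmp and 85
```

'and' returns first falsy value (None)

NoneType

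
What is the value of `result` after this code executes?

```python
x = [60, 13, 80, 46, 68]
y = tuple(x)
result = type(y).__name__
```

x is list; y is tuple; result = 'tuple'

'tuple'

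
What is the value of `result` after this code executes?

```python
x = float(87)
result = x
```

x = 87.0; result = 87.0

87.0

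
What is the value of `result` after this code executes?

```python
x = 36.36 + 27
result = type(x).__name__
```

x is float; result = 'float'

'float'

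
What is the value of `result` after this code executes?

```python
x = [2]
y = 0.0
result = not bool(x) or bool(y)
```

x = [2]; y = 0.0; result = False

False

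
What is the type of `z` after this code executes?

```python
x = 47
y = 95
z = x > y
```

Comparison returns bool

bool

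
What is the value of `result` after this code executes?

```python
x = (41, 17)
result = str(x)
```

x = (41, 17); result = '(41, 17)'

'(41, 17)'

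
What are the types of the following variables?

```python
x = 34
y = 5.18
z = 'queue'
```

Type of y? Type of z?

y is assigned a number with a decimal point, so it is a float; z is assigned a quoted string literal, so it is a str

float, str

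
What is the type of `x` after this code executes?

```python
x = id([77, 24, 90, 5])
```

id() returns int

int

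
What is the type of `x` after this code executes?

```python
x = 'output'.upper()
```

str.upper() returns str

str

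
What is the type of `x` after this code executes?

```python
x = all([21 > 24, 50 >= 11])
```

all() returns bool

bool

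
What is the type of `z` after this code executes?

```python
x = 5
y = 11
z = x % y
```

int % int = int

int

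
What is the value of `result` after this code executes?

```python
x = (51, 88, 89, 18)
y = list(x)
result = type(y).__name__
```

x is tuple; y is list; result = 'list'

'list'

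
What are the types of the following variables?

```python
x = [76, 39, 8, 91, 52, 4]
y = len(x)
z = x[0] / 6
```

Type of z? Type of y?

int / int = float; len() returns int

float, int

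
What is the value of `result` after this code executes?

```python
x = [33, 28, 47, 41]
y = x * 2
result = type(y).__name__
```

x is list; y is list; result = 'list'

'list'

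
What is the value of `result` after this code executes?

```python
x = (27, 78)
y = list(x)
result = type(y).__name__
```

x is tuple; y is list; result = 'list'

'list'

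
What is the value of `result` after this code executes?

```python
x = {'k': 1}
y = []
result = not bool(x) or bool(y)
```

x = {'k': 1}; y = []; result = False

False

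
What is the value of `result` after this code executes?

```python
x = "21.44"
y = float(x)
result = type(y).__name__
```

x is str; y is float; result = 'float'

'float'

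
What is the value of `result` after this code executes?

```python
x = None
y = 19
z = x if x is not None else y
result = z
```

x = None; y = 19; z = 19; result = 19

19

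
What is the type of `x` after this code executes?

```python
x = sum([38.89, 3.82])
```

sum() of floats returns float

float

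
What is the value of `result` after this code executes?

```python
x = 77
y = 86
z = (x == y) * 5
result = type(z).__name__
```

x is int; y is int; z is int; result = 'int'

'int'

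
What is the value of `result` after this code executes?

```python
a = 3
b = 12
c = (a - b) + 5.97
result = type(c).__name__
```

a is int; b is int; c is float; result = 'float'

'float'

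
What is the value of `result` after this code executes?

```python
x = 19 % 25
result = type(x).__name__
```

x is int; result = 'int'

'int'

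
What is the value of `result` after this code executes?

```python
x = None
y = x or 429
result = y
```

x = None; y = 429; result = 429

429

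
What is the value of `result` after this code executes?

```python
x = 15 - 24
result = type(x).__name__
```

x is int; result = 'int'

'int'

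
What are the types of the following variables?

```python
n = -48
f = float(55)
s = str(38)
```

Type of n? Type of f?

n is assigned a bare integer (no decimal point), so it is an int; f is assigned the result of calling float(), which returns a float

int, float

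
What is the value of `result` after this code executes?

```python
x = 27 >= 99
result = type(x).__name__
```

x is bool; result = 'bool'

'bool'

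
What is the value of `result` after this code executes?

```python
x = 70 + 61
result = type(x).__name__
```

x is int; result = 'int'

'int'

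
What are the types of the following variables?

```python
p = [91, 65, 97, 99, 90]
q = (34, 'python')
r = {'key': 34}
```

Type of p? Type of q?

p is assigned a list literal (square brackets); q is assigned a tuple (parenthesized, comma-separated values)

list, tuple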